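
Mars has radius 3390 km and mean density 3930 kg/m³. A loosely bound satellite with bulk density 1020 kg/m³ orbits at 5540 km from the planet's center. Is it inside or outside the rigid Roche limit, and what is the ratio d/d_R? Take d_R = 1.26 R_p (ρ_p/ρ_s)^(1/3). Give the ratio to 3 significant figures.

d_R = 1.26 × (3390 km) × (3930/1020)^(1/3) = 6696 km
d/d_R = (5540) / (6696) = 0.827
Since d/d_R < 1, the body is inside the Roche limit.

inside; d/d_R ≈ 0.827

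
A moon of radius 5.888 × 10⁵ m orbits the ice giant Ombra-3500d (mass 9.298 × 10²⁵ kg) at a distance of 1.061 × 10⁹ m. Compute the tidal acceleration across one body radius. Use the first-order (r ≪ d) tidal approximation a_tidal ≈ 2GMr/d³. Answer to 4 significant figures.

6.118 × 10⁻⁶ m/s²

Δg = 2GMr/d³
   = 2 × (6.674 × 10⁻¹¹) × (9.298 × 10²⁵) × (5.888 × 10⁵) / (1.061 × 10⁹)³
   = 6.118 × 10⁻⁶ m/s²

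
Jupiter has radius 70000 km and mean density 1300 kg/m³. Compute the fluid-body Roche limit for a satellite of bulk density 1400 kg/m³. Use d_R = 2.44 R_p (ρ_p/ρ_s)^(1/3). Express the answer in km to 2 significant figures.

1.7 × 10⁵ km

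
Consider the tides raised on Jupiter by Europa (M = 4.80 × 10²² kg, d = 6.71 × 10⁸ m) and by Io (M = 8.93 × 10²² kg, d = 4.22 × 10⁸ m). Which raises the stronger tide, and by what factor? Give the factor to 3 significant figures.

Io, by a factor of ≈ 7.48

Tidal stretch scales as M/d³; compute that for each body.
Europa: (4.80 × 10²²) / (6.71 × 10⁸)³ = 1.589 × 10⁻⁴
Io: (8.93 × 10²²) / (4.22 × 10⁸)³ = 1.188 × 10⁻³
Ratio (larger/smaller) = 7.48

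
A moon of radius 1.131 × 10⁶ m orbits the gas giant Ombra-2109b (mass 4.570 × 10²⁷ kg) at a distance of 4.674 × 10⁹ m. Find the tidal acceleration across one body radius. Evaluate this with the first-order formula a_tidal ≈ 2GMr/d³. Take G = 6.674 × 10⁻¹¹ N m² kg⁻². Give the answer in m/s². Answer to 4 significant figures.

6.757 × 10⁻⁶ m/s²

Differencing GM/(d−r)² and GM/d² to first order in r/d gives 2GMr/d³.
Δa = 2GMr/d³
   = 2 × (6.674 × 10⁻¹¹) × (4.570 × 10²⁷) × (1.131 × 10⁶) / (4.674 × 10⁹)³
   = 6.757 × 10⁻⁶ m/s²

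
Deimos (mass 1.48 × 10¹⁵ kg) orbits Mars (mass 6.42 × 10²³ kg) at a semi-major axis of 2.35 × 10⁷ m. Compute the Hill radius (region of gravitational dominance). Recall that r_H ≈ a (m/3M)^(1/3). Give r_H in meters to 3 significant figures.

r_H ≈ a (m/3M)^(1/3)
    = (2.35 × 10⁷) × (1.48 × 10¹⁵ / (3 × 6.42 × 10²³))^(1/3)
    = 2.15 × 10⁴ m

2.15 × 10⁴ m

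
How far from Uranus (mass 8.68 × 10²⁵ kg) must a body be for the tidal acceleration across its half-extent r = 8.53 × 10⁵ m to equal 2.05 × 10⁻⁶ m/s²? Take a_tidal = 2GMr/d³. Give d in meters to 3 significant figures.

2GMr/d³ = a_tidal  ⇒  d = (2GMr / a_tidal)^(1/3)
d = (2 × 6.674×10⁻¹¹ × (8.68 × 10²⁵) × (8.53 × 10⁵) / (2.05 × 10⁻⁶))^(1/3)
  = 1.69 × 10⁹ m

1.69 × 10⁹ m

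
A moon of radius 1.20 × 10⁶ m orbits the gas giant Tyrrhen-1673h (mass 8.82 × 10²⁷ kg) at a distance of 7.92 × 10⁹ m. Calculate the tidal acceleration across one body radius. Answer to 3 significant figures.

2.84 × 10⁻⁶ m/s²

Differencing GM/(d−r)² and GM/d² to first order in r/d gives 2GMr/d³.
a_tidal = 2GMr/d³
        = 2 × (6.674 × 10⁻¹¹) × (8.82 × 10²⁷) × (1.20 × 10⁶) / (7.92 × 10⁹)³
        = 2.84 × 10⁻⁶ m/s²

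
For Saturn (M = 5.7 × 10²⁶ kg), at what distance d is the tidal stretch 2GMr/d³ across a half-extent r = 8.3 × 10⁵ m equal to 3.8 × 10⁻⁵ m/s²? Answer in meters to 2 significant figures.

1.2 × 10⁹ m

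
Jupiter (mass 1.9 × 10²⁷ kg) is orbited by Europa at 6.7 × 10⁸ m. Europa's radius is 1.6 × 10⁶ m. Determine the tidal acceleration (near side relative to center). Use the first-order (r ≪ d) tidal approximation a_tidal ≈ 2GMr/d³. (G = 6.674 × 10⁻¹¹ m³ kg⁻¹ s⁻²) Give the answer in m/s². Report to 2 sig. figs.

The tidal stretch is the gradient of GM/d² times the body's extent r, hence the 1/d³ dependence.
a_tidal = 2GMr/d³
        = 2 × (6.674 × 10⁻¹¹) × (1.9 × 10²⁷) × (1.6 × 10⁶) / (6.7 × 10⁸)³
        = 1.3 × 10⁻³ m/s²

1.3 × 10⁻³ m/s²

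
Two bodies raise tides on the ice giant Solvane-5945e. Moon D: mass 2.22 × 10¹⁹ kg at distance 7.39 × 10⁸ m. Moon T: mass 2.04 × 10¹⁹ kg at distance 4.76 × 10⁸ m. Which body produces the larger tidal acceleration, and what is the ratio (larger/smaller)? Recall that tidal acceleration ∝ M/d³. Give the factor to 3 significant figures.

Moon T, by a factor of ≈ 3.44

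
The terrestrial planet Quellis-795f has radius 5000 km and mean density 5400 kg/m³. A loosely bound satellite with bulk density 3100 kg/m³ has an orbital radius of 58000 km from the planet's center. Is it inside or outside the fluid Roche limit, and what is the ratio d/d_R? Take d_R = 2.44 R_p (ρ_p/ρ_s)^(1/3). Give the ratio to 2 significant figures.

d_R = 2.44 × (5000 km) × (5400/3100)^(1/3) = 14680 km
d/d_R = (58000) / (14680) = 4.0
Since d/d_R > 1, the body is outside the Roche limit.

outside; d/d_R ≈ 4.0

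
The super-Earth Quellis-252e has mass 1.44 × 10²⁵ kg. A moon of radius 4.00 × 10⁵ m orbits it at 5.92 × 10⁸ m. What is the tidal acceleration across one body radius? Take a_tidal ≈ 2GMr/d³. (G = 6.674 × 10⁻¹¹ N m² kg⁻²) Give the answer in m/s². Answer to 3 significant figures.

3.71 × 10⁻⁶ m/s²

Δg = 2GMr/d³
   = 2 × (6.674 × 10⁻¹¹) × (1.44 × 10²⁵) × (4.00 × 10⁵) / (5.92 × 10⁸)³
   = 3.71 × 10⁻⁶ m/s²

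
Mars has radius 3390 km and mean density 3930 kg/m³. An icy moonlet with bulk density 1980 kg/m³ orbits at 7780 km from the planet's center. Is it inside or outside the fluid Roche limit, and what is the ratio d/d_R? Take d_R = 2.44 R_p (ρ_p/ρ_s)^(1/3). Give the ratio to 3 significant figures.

d_R = 2.44 × (3390 km) × (3930/1980)^(1/3) = 10400 km
d/d_R = (7780) / (10400) = 0.748
Since d/d_R < 1, the body is inside the Roche limit.

inside; d/d_R ≈ 0.748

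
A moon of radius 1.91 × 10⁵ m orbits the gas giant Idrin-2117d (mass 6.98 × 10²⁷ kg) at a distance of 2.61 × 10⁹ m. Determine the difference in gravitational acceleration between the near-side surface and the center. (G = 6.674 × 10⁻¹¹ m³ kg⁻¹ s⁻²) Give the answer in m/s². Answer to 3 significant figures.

Differencing GM/(d−r)² and GM/d² to first order in r/d gives 2GMr/d³.
Δg = 2GMr/d³
   = 2 × (6.674 × 10⁻¹¹) × (6.98 × 10²⁷) × (1.91 × 10⁵) / (2.61 × 10⁹)³
   = 1.00 × 10⁻⁵ m/s²

1.00 × 10⁻⁵ m/s²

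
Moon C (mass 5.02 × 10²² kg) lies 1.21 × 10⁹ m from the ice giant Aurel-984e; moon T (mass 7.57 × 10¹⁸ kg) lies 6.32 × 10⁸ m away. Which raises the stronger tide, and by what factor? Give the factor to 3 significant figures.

Tidal stretch scales as M/d³; compute that for each body.
Moon C: (5.02 × 10²²) / (1.21 × 10⁹)³ = 2.834 × 10⁻⁵
Moon T: (7.57 × 10¹⁸) / (6.32 × 10⁸)³ = 2.999 × 10⁻⁸
Ratio (larger/smaller) = 945

Moon C, by a factor of ≈ 945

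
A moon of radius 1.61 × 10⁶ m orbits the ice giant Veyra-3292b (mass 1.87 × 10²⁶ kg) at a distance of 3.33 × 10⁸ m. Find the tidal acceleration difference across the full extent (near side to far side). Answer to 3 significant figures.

2.18 × 10⁻³ m/s²

a_tidal = 4GMr/d³
        = 4 × (6.674 × 10⁻¹¹) × (1.87 × 10²⁶) × (1.61 × 10⁶) / (3.33 × 10⁸)³
        = 2.18 × 10⁻³ m/s²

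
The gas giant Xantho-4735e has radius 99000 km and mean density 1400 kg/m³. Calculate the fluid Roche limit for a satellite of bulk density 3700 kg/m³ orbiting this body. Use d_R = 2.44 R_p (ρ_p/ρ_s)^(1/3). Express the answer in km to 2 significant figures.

1.7 × 10⁵ km

d_R = 2.44 × 99000 km × (1400/3700)^(1/3)
    = 1.7 × 10⁵ km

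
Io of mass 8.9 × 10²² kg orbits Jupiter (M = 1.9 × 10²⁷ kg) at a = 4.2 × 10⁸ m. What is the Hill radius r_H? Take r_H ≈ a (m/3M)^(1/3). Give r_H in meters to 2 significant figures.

r_H ≈ a (m/3M)^(1/3)
    = (4.2 × 10⁸) × (8.9 × 10²² / (3 × 1.9 × 10²⁷))^(1/3)
    = 1.0 × 10⁷ m

1.0 × 10⁷ m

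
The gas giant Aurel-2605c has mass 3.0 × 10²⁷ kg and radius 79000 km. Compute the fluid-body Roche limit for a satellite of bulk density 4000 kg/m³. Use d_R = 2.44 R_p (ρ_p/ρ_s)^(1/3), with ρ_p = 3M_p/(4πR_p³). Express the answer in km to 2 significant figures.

1.4 × 10⁵ km

ρ_p = 3M_p/(4πR_p³) = 3 × (3.0 × 10²⁷) / (4π × (7.9 × 10⁷ m)³) = 1500 kg/m³
d_R = 2.44 × 79000 km × (1500/4000)^(1/3)
    = 1.4 × 10⁵ km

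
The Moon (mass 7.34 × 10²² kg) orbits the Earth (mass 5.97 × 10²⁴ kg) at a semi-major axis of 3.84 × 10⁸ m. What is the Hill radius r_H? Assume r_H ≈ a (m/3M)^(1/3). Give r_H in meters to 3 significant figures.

r_H ≈ a (m/3M)^(1/3)
    = (3.84 × 10⁸) × (7.34 × 10²² / (3 × 5.97 × 10²⁴))^(1/3)
    = 6.15 × 10⁷ m

6.15 × 10⁷ m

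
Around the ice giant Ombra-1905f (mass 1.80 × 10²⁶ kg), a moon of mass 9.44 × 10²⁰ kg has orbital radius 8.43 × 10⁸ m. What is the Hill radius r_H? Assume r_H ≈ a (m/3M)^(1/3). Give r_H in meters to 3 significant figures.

1.02 × 10⁷ m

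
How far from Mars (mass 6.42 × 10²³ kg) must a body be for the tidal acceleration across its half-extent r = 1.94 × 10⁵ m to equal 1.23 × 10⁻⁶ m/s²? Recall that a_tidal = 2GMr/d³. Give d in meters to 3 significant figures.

2GMr/d³ = a_tidal  ⇒  d = (2GMr / a_tidal)^(1/3)
d = (2 × 6.674×10⁻¹¹ × (6.42 × 10²³) × (1.94 × 10⁵) / (1.23 × 10⁻⁶))^(1/3)
  = 2.38 × 10⁸ m

2.38 × 10⁸ m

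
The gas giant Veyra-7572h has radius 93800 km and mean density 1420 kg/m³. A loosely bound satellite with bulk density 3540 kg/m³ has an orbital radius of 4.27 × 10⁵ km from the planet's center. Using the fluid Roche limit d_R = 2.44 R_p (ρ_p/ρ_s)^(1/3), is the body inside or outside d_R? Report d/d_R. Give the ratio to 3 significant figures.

d_R = 2.44 × (93800 km) × (1420/3540)^(1/3) = 1.688 × 10⁵ km
d/d_R = (4.27 × 10⁵) / (1.688 × 10⁵) = 2.53
Since d/d_R > 1, the body is outside the Roche limit.

outside; d/d_R ≈ 2.53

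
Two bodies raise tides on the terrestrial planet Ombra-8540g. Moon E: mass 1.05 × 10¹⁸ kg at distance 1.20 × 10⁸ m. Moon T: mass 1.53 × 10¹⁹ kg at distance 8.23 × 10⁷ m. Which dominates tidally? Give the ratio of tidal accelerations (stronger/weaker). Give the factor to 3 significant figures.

Moon T, by a factor of ≈ 45.2

The tide-raising term goes as M/d³ (the gradient of a 1/d² field).
Moon E: (1.05 × 10¹⁸) / (1.20 × 10⁸)³ = 6.076 × 10⁻⁷
Moon T: (1.53 × 10¹⁹) / (8.23 × 10⁷)³ = 2.745 × 10⁻⁵
Ratio (larger/smaller) = 45.2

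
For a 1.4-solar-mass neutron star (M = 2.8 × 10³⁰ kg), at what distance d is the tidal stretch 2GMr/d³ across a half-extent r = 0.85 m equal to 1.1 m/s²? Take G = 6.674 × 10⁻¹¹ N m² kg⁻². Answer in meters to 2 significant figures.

2GMr/d³ = a_tidal  ⇒  d = (2GMr / a_tidal)^(1/3)
d = (2 × 6.674×10⁻¹¹ × (2.8 × 10³⁰) × (0.85) / (1.1))^(1/3)
  = 6.6 × 10⁶ m

6.6 × 10⁶ m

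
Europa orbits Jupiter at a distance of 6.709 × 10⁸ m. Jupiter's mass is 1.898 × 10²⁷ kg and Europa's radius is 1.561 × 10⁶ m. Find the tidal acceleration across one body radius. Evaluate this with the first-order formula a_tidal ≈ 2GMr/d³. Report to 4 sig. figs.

Δa = 2GMr/d³
   = 2 × (6.674 × 10⁻¹¹) × (1.898 × 10²⁷) × (1.561 × 10⁶) / (6.709 × 10⁸)³
   = 1.310 × 10⁻³ m/s²

1.310 × 10⁻³ m/s²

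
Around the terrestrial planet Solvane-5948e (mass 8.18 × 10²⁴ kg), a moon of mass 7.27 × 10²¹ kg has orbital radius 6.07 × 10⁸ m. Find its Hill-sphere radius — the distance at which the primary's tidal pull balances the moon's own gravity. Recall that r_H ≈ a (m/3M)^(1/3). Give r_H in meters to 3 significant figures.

4.05 × 10⁷ m

r_H ≈ a (m/3M)^(1/3)
    = (6.07 × 10⁸) × (7.27 × 10²¹ / (3 × 8.18 × 10²⁴))^(1/3)
    = 4.05 × 10⁷ m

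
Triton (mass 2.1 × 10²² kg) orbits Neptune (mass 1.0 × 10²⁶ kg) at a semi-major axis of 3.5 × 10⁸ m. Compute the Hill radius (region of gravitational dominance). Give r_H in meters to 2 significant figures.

r_H ≈ a (m/3M)^(1/3)
    = (3.5 × 10⁸) × (2.1 × 10²² / (3 × 1.0 × 10²⁶))^(1/3)
    = 1.4 × 10⁷ m

1.4 × 10⁷ m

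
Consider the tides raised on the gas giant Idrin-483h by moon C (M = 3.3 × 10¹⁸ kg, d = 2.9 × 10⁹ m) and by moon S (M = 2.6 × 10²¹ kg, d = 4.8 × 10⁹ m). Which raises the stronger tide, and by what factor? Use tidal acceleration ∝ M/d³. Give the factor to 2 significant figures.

Tidal acceleration ∝ M/d³, so compare M/d³ for each.
Moon C: (3.3 × 10¹⁸) / (2.9 × 10⁹)³ = 1.353 × 10⁻¹⁰
Moon S: (2.6 × 10²¹) / (4.8 × 10⁹)³ = 2.351 × 10⁻⁸
Ratio (larger/smaller) = 170

Moon S, by a factor of ≈ 170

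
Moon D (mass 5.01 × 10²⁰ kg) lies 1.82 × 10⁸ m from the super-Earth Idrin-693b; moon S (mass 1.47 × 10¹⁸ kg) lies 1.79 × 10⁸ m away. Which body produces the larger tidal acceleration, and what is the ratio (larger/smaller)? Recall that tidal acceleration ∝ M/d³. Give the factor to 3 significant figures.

Compare M/d³ for the two perturbers:
Moon D: (5.01 × 10²⁰) / (1.82 × 10⁸)³ = 8.310 × 10⁻⁵
Moon S: (1.47 × 10¹⁸) / (1.79 × 10⁸)³ = 2.563 × 10⁻⁷
Ratio (larger/smaller) = 324

Moon D, by a factor of ≈ 324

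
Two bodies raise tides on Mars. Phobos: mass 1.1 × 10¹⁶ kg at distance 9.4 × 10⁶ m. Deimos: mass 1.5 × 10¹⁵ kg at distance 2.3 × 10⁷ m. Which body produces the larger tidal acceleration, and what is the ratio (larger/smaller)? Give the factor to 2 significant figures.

Phobos, by a factor of ≈ 110

Compare M/d³ for the two perturbers:
Phobos: (1.1 × 10¹⁶) / (9.4 × 10⁶)³ = 1.324 × 10⁻⁵
Deimos: (1.5 × 10¹⁵) / (2.3 × 10⁷)³ = 1.233 × 10⁻⁷
Ratio (larger/smaller) = 110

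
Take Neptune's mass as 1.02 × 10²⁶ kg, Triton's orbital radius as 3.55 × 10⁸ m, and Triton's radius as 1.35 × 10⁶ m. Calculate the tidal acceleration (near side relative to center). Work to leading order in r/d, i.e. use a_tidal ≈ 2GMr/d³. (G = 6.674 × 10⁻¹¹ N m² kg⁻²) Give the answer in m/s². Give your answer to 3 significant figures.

Δa = 2GMr/d³
   = 2 × (6.674 × 10⁻¹¹) × (1.02 × 10²⁶) × (1.35 × 10⁶) / (3.55 × 10⁸)³
   = 4.11 × 10⁻⁴ m/s²

4.11 × 10⁻⁴ m/s²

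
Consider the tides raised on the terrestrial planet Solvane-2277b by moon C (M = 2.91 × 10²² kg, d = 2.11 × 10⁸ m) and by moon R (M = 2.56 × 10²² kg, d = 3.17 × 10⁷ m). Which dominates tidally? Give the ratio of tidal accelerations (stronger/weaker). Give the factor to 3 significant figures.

Compare M/d³ for the two perturbers:
Moon C: (2.91 × 10²²) / (2.11 × 10⁸)³ = 3.098 × 10⁻³
Moon R: (2.56 × 10²²) / (3.17 × 10⁷)³ = 8.036 × 10⁻¹
Ratio (larger/smaller) = 259

Moon R, by a factor of ≈ 259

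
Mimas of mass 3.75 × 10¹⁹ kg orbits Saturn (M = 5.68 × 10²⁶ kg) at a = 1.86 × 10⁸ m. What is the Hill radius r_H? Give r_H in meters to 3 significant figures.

r_H ≈ a (m/3M)^(1/3)
    = (1.86 × 10⁸) × (3.75 × 10¹⁹ / (3 × 5.68 × 10²⁶))^(1/3)
    = 5.21 × 10⁵ m

5.21 × 10⁵ m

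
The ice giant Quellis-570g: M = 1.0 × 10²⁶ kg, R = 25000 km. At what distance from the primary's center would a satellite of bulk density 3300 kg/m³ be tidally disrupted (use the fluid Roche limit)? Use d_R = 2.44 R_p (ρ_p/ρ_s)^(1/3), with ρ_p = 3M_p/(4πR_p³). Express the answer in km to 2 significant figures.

47000 km

ρ_p = 3M_p/(4πR_p³) = 3 × (1.0 × 10²⁶) / (4π × (2.5 × 10⁷ m)³) = 1500 kg/m³
d_R = 2.44 × 25000 km × (1500/3300)^(1/3)
    = 47000 km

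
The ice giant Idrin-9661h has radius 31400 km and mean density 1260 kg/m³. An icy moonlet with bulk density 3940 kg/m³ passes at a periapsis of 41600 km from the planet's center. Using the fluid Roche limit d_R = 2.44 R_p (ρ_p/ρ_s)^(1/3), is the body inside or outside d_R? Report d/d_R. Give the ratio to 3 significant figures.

inside; d/d_R ≈ 0.794

d_R = 2.44 × (31400 km) × (1260/3940)^(1/3) = 52390 km
d/d_R = (41600) / (52390) = 0.794
Since d/d_R < 1, the body is inside the Roche limit.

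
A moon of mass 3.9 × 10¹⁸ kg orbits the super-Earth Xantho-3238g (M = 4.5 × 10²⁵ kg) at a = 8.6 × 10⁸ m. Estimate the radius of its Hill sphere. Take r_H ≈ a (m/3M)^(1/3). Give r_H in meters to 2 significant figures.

2.6 × 10⁶ m

r_H ≈ a (m/3M)^(1/3)
    = (8.6 × 10⁸) × (3.9 × 10¹⁸ / (3 × 4.5 × 10²⁵))^(1/3)
    = 2.6 × 10⁶ m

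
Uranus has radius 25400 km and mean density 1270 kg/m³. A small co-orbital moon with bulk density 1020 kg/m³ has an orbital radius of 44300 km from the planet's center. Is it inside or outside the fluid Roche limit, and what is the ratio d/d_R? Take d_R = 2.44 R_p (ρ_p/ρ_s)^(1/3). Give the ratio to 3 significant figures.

d_R = 2.44 × (25400 km) × (1270/1020)^(1/3) = 66670 km
d/d_R = (44300) / (66670) = 0.664
Since d/d_R < 1, the body is inside the Roche limit.

inside; d/d_R ≈ 0.664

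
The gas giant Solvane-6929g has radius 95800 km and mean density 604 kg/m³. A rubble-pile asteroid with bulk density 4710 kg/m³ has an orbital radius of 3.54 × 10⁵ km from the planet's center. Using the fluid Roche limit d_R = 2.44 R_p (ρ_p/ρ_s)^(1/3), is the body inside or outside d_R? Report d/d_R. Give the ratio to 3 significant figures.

outside; d/d_R ≈ 3.00

d_R = 2.44 × (95800 km) × (604/4710)^(1/3) = 1.179 × 10⁵ km
d/d_R = (3.54 × 10⁵) / (1.179 × 10⁵) = 3.00
Since d/d_R > 1, the body is outside the Roche limit.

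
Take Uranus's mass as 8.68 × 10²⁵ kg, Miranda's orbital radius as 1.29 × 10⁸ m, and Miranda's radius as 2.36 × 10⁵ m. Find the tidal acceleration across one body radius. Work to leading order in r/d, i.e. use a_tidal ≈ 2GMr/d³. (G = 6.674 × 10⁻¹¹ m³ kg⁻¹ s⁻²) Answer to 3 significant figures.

Δg = 2GMr/d³
   = 2 × (6.674 × 10⁻¹¹) × (8.68 × 10²⁵) × (2.36 × 10⁵) / (1.29 × 10⁸)³
   = 1.27 × 10⁻³ m/s²

1.27 × 10⁻³ m/s²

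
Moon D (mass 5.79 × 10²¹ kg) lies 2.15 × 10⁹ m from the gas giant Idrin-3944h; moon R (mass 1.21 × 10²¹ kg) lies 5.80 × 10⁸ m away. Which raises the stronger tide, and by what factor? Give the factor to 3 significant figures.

Moon R, by a factor of ≈ 10.6

Tidal acceleration ∝ M/d³, so compare M/d³ for each.
Moon D: (5.79 × 10²¹) / (2.15 × 10⁹)³ = 5.826 × 10⁻⁷
Moon R: (1.21 × 10²¹) / (5.80 × 10⁸)³ = 6.202 × 10⁻⁶
Ratio (larger/smaller) = 10.6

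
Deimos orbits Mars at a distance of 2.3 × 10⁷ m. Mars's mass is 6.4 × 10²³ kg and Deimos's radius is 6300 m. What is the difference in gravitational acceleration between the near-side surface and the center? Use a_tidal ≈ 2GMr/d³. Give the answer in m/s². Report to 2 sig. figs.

Differencing GM/(d−r)² and GM/d² to first order in r/d gives 2GMr/d³.
Δg = 2GMr/d³
   = 2 × (6.674 × 10⁻¹¹) × (6.4 × 10²³) × (6300) / (2.3 × 10⁷)³
   = 4.4 × 10⁻⁵ m/s²

4.4 × 10⁻⁵ m/s²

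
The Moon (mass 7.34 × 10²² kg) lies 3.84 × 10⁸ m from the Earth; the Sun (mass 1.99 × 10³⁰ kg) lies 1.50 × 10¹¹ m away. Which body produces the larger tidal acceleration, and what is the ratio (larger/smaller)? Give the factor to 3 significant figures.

The Moon, by a factor of ≈ 2.20

Compare M/d³ for the two perturbers:
The Moon: (7.34 × 10²²) / (3.84 × 10⁸)³ = 1.296 × 10⁻³
The Sun: (1.99 × 10³⁰) / (1.50 × 10¹¹)³ = 5.896 × 10⁻⁴
Ratio (larger/smaller) = 2.20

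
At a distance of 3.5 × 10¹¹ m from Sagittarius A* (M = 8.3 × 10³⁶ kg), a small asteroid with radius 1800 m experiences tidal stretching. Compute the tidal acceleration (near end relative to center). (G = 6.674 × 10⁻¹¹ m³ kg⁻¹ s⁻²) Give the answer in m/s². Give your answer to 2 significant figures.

Δg = 2GMr/d³
   = 2 × (6.674 × 10⁻¹¹) × (8.3 × 10³⁶) × (1800) / (3.5 × 10¹¹)³
   = 4.7 × 10⁻⁵ m/s²

4.7 × 10⁻⁵ m/s²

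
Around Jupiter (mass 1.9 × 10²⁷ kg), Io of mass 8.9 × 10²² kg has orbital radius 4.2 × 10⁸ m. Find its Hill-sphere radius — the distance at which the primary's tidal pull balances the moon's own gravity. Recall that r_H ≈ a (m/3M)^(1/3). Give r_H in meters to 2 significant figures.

r_H ≈ a (m/3M)^(1/3)
    = (4.2 × 10⁸) × (8.9 × 10²² / (3 × 1.9 × 10²⁷))^(1/3)
    = 1.0 × 10⁷ m

1.0 × 10⁷ m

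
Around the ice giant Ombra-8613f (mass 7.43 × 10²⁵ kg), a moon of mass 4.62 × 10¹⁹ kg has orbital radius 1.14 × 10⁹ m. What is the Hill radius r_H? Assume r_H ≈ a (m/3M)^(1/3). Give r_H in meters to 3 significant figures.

r_H ≈ a (m/3M)^(1/3)
    = (1.14 × 10⁹) × (4.62 × 10¹⁹ / (3 × 7.43 × 10²⁵))^(1/3)
    = 6.75 × 10⁶ m

6.75 × 10⁶ m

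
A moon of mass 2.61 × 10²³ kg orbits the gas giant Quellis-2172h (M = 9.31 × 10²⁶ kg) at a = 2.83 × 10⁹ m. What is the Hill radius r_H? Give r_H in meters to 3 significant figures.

1.28 × 10⁸ m

r_H ≈ a (m/3M)^(1/3)
    = (2.83 × 10⁹) × (2.61 × 10²³ / (3 × 9.31 × 10²⁶))^(1/3)
    = 1.28 × 10⁸ m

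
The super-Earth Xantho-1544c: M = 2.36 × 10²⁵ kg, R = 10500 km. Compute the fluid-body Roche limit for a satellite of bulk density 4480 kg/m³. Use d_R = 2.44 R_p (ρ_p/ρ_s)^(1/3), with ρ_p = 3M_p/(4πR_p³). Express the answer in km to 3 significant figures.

26300 km

ρ_p = 3M_p/(4πR_p³) = 3 × (2.36 × 10²⁵) / (4π × (1.05 × 10⁷ m)³) = 4870 kg/m³
d_R = 2.44 × 10500 km × (4870/4480)^(1/3)
    = 26300 km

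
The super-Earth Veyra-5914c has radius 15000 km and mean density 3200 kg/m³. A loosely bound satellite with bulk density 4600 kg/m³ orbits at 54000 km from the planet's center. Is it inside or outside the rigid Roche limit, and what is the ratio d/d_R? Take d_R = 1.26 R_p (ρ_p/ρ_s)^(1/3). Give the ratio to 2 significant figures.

d_R = 1.26 × (15000 km) × (3200/4600)^(1/3) = 16750 km
d/d_R = (54000) / (16750) = 3.2
Since d/d_R > 1, the body is outside the Roche limit.

outside; d/d_R ≈ 3.2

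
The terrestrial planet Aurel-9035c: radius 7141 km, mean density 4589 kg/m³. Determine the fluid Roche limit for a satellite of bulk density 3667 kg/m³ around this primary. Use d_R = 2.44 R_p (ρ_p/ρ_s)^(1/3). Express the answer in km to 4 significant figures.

d_R = 2.44 × 7141 km × (4589/3667)^(1/3)
    = 18780 km

18780 km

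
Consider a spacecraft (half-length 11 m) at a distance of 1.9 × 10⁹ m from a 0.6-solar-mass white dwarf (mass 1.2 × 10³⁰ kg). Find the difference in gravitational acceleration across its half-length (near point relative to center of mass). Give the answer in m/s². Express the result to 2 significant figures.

2.6 × 10⁻⁷ m/s²

The tidal stretch is the gradient of GM/d² times the body's extent r, hence the 1/d³ dependence.
Δg = 2GMr/d³
   = 2 × (6.674 × 10⁻¹¹) × (1.2 × 10³⁰) × (11) / (1.9 × 10⁹)³
   = 2.6 × 10⁻⁷ m/s²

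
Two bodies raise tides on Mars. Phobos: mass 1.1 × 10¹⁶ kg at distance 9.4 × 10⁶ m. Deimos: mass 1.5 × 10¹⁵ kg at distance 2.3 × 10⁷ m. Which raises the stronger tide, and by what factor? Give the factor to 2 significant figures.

Phobos, by a factor of ≈ 110

Tidal stretch scales as M/d³; compute that for each body.
Phobos: (1.1 × 10¹⁶) / (9.4 × 10⁶)³ = 1.324 × 10⁻⁵
Deimos: (1.5 × 10¹⁵) / (2.3 × 10⁷)³ = 1.233 × 10⁻⁷
Ratio (larger/smaller) = 110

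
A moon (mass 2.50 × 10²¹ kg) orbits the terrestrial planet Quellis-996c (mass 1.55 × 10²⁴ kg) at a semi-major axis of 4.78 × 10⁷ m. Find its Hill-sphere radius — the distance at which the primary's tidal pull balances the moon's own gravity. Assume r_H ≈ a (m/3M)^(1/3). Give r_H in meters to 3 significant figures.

3.89 × 10⁶ m

r_H ≈ a (m/3M)^(1/3)
    = (4.78 × 10⁷) × (2.50 × 10²¹ / (3 × 1.55 × 10²⁴))^(1/3)
    = 3.89 × 10⁶ m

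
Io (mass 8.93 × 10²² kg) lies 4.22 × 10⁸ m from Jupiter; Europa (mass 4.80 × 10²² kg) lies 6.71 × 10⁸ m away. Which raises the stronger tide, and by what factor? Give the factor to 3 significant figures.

Io, by a factor of ≈ 7.48

Tidal stretch scales as M/d³; compute that for each body.
Io: (8.93 × 10²²) / (4.22 × 10⁸)³ = 1.188 × 10⁻³
Europa: (4.80 × 10²²) / (6.71 × 10⁸)³ = 1.589 × 10⁻⁴
Ratio (larger/smaller) = 7.48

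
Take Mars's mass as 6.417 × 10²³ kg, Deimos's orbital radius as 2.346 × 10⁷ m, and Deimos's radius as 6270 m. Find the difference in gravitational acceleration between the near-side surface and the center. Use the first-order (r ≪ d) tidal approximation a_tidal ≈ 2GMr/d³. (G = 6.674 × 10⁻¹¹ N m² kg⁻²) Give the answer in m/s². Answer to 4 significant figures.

4.159 × 10⁻⁵ m/s²

Differencing GM/(d−r)² and GM/d² to first order in r/d gives 2GMr/d³.
Δa = 2GMr/d³
   = 2 × (6.674 × 10⁻¹¹) × (6.417 × 10²³) × (6270) / (2.346 × 10⁷)³
   = 4.159 × 10⁻⁵ m/s²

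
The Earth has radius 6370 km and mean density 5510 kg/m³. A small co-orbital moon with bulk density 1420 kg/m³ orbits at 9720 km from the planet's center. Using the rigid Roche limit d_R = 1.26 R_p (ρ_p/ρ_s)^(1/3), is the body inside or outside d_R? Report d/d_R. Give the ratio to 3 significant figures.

d_R = 1.26 × (6370 km) × (5510/1420)^(1/3) = 12610 km
d/d_R = (9720) / (12610) = 0.771
Since d/d_R < 1, the body is inside the Roche limit.

inside; d/d_R ≈ 0.771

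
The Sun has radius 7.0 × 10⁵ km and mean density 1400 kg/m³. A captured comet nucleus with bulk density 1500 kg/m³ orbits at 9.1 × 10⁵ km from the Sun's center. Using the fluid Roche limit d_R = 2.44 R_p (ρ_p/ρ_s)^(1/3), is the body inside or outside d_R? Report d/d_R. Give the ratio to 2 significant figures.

inside; d/d_R ≈ 0.55

d_R = 2.44 × (7.0 × 10⁵ km) × (1400/1500)^(1/3) = 1.669 × 10⁶ km
d/d_R = (9.1 × 10⁵) / (1.669 × 10⁶) = 0.55
Since d/d_R < 1, the body is inside the Roche limit.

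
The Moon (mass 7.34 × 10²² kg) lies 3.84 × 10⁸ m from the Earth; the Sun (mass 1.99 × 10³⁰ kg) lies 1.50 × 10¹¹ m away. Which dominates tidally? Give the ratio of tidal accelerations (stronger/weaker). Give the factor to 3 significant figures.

Compare M/d³ for the two perturbers:
The Moon: (7.34 × 10²²) / (3.84 × 10⁸)³ = 1.296 × 10⁻³
The Sun: (1.99 × 10³⁰) / (1.50 × 10¹¹)³ = 5.896 × 10⁻⁴
Ratio (larger/smaller) = 2.20

The Moon, by a factor of ≈ 2.20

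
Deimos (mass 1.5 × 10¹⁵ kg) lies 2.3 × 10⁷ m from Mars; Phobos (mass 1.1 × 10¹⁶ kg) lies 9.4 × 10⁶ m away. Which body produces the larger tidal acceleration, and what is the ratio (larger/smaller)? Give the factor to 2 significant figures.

Phobos, by a factor of ≈ 110

Compare M/d³ for the two perturbers:
Deimos: (1.5 × 10¹⁵) / (2.3 × 10⁷)³ = 1.233 × 10⁻⁷
Phobos: (1.1 × 10¹⁶) / (9.4 × 10⁶)³ = 1.324 × 10⁻⁵
Ratio (larger/smaller) = 110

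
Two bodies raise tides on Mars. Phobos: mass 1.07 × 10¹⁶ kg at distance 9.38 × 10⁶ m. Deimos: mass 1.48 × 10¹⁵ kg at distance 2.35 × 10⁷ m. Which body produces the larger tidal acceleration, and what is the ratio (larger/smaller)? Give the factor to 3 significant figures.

Phobos, by a factor of ≈ 114

The tide-raising term goes as M/d³ (the gradient of a 1/d² field).
Phobos: (1.07 × 10¹⁶) / (9.38 × 10⁶)³ = 1.297 × 10⁻⁵
Deimos: (1.48 × 10¹⁵) / (2.35 × 10⁷)³ = 1.140 × 10⁻⁷
Ratio (larger/smaller) = 114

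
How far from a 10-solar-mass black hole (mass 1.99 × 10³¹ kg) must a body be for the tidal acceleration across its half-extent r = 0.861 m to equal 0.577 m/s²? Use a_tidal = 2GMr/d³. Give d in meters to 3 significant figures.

2GMr/d³ = a_tidal  ⇒  d = (2GMr / a_tidal)^(1/3)
d = (2 × 6.674×10⁻¹¹ × (1.99 × 10³¹) × (0.861) / (0.577))^(1/3)
  = 1.58 × 10⁷ m

1.58 × 10⁷ m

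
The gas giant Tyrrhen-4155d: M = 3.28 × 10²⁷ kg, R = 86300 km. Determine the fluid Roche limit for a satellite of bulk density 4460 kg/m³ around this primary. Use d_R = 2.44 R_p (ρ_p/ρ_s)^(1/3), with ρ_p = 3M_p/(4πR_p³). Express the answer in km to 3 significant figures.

1.37 × 10⁵ km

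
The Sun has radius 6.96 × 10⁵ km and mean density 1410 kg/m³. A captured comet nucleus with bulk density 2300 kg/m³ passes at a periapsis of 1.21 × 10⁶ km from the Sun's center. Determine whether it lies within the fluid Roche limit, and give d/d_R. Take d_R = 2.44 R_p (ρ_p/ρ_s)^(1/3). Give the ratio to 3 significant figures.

d_R = 2.44 × (6.96 × 10⁵ km) × (1410/2300)^(1/3) = 1.443 × 10⁶ km
d/d_R = (1.21 × 10⁶) / (1.443 × 10⁶) = 0.839
Since d/d_R < 1, the body is inside the Roche limit.

inside; d/d_R ≈ 0.839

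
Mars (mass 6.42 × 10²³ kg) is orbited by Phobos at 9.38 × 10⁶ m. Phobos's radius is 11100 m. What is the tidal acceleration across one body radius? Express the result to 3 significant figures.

Δg = 2GMr/d³
   = 2 × (6.674 × 10⁻¹¹) × (6.42 × 10²³) × (11100) / (9.38 × 10⁶)³
   = 1.15 × 10⁻³ m/s²

1.15 × 10⁻³ m/s²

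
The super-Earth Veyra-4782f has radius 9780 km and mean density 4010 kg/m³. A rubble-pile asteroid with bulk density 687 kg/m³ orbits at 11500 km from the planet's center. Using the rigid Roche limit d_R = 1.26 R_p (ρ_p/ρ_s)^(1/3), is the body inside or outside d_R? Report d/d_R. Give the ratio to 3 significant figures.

d_R = 1.26 × (9780 km) × (4010/687)^(1/3) = 22190 km
d/d_R = (11500) / (22190) = 0.518
Since d/d_R < 1, the body is inside the Roche limit.

inside; d/d_R ≈ 0.518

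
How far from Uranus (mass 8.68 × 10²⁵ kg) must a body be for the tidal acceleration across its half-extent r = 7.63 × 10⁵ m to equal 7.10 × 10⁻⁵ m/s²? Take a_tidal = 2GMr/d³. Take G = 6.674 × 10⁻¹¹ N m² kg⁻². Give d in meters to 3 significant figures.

4.99 × 10⁸ m

2GMr/d³ = a_tidal  ⇒  d = (2GMr / a_tidal)^(1/3)
d = (2 × 6.674×10⁻¹¹ × (8.68 × 10²⁵) × (7.63 × 10⁵) / (7.10 × 10⁻⁵))^(1/3)
  = 4.99 × 10⁸ m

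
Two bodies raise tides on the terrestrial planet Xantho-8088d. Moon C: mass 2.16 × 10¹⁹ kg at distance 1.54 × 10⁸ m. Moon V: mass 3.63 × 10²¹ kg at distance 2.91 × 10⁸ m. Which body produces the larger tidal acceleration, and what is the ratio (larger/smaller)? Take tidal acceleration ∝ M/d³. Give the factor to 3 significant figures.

Tidal acceleration ∝ M/d³, so compare M/d³ for each.
Moon C: (2.16 × 10¹⁹) / (1.54 × 10⁸)³ = 5.914 × 10⁻⁶
Moon V: (3.63 × 10²¹) / (2.91 × 10⁸)³ = 1.473 × 10⁻⁴
Ratio (larger/smaller) = 24.9

Moon V, by a factor of ≈ 24.9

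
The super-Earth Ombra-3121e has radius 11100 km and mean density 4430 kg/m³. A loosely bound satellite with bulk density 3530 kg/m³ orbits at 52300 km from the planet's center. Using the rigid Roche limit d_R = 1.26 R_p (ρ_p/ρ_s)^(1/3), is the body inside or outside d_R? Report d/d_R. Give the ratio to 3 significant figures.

d_R = 1.26 × (11100 km) × (4430/3530)^(1/3) = 15090 km
d/d_R = (52300) / (15090) = 3.47
Since d/d_R > 1, the body is outside the Roche limit.

outside; d/d_R ≈ 3.47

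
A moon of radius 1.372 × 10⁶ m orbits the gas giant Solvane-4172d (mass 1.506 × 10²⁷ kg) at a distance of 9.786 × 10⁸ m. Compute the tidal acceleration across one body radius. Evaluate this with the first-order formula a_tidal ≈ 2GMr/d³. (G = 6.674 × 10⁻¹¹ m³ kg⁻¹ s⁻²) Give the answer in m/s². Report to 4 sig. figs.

Since r ≪ d, expand the inverse-square field across one radius to get the leading 2GMr/d³ term.
Δa = 2GMr/d³
   = 2 × (6.674 × 10⁻¹¹) × (1.506 × 10²⁷) × (1.372 × 10⁶) / (9.786 × 10⁸)³
   = 2.943 × 10⁻⁴ m/s²

2.943 × 10⁻⁴ m/s²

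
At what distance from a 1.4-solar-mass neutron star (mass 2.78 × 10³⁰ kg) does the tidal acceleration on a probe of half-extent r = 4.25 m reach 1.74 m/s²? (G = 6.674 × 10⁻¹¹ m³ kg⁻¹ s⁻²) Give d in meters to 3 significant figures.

9.68 × 10⁶ m

2GMr/d³ = a_tidal  ⇒  d = (2GMr / a_tidal)^(1/3)
d = (2 × 6.674×10⁻¹¹ × (2.78 × 10³⁰) × (4.25) / (1.74))^(1/3)
  = 9.68 × 10⁶ m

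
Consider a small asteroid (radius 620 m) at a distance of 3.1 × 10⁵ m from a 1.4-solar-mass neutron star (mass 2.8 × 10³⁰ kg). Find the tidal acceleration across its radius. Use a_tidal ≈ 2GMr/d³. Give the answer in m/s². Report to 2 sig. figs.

Since r ≪ d, expand the inverse-square field across one radius to get the leading 2GMr/d³ term.
Δa = 2GMr/d³
   = 2 × (6.674 × 10⁻¹¹) × (2.8 × 10³⁰) × (620) / (3.1 × 10⁵)³
   = 7.8 × 10⁶ m/s²

7.8 × 10⁶ m/s²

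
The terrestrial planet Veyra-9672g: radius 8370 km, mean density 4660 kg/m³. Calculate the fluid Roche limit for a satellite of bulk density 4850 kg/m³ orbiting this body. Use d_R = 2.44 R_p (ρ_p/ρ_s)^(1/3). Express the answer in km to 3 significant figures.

d_R = 2.44 × 8370 km × (4660/4850)^(1/3)
    = 20200 km

20200 km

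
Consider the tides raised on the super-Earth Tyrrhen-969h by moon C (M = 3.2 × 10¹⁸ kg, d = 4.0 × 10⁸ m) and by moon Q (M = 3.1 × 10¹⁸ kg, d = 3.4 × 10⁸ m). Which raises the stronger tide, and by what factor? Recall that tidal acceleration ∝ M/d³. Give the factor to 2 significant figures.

Moon Q, by a factor of ≈ 1.6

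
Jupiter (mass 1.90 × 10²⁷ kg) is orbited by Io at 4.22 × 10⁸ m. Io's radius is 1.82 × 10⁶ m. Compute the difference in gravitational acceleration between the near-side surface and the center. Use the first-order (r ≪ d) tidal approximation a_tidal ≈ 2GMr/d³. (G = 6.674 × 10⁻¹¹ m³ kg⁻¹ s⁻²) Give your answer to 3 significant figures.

6.14 × 10⁻³ m/s²

Differencing GM/(d−r)² and GM/d² to first order in r/d gives 2GMr/d³.
Δg = 2GMr/d³
   = 2 × (6.674 × 10⁻¹¹) × (1.90 × 10²⁷) × (1.82 × 10⁶) / (4.22 × 10⁸)³
   = 6.14 × 10⁻³ m/s²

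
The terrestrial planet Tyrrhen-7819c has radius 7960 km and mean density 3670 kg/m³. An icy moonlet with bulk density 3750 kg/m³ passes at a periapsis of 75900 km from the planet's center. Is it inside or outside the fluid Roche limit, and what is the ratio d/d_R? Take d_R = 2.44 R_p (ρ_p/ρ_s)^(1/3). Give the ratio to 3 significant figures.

outside; d/d_R ≈ 3.94

d_R = 2.44 × (7960 km) × (3670/3750)^(1/3) = 19280 km
d/d_R = (75900) / (19280) = 3.94
Since d/d_R > 1, the body is outside the Roche limit.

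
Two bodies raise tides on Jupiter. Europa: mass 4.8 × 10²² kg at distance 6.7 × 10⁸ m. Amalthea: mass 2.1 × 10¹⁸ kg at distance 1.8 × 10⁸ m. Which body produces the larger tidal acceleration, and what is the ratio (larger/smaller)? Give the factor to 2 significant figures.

Europa, by a factor of ≈ 440

The tide-raising term goes as M/d³ (the gradient of a 1/d² field).
Europa: (4.8 × 10²²) / (6.7 × 10⁸)³ = 1.596 × 10⁻⁴
Amalthea: (2.1 × 10¹⁸) / (1.8 × 10⁸)³ = 3.601 × 10⁻⁷
Ratio (larger/smaller) = 440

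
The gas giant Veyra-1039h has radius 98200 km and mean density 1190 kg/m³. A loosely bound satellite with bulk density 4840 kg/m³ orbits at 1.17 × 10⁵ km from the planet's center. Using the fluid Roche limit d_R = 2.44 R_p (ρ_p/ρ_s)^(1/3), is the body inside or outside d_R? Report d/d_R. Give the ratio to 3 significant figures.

inside; d/d_R ≈ 0.779

d_R = 2.44 × (98200 km) × (1190/4840)^(1/3) = 1.501 × 10⁵ km
d/d_R = (1.17 × 10⁵) / (1.501 × 10⁵) = 0.779
Since d/d_R < 1, the body is inside the Roche limit.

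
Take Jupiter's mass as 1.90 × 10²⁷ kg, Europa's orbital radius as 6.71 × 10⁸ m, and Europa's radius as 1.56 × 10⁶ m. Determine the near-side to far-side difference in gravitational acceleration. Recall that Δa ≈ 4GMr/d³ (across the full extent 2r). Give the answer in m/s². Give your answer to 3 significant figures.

2.62 × 10⁻³ m/s²

Δg = 4GMr/d³
   = 4 × (6.674 × 10⁻¹¹) × (1.90 × 10²⁷) × (1.56 × 10⁶) / (6.71 × 10⁸)³
   = 2.62 × 10⁻³ m/s²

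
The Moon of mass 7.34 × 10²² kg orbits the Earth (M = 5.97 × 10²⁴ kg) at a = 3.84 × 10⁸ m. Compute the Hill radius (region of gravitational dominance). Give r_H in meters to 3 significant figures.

r_H ≈ a (m/3M)^(1/3)
    = (3.84 × 10⁸) × (7.34 × 10²² / (3 × 5.97 × 10²⁴))^(1/3)
    = 6.15 × 10⁷ m

6.15 × 10⁷ m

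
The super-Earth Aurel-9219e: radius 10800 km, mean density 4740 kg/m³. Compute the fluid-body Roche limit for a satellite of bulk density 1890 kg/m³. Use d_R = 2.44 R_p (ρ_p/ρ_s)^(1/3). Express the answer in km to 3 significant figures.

35800 km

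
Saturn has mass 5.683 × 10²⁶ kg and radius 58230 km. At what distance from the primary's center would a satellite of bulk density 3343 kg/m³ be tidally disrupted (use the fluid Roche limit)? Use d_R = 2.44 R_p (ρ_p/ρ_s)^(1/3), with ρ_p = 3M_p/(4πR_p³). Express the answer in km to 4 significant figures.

ρ_p = 3M_p/(4πR_p³) = 3 × (5.683 × 10²⁶) / (4π × (5.823 × 10⁷ m)³) = 687.1 kg/m³
d_R = 2.44 × 58230 km × (687.1/3343)^(1/3)
    = 83850 km

83850 km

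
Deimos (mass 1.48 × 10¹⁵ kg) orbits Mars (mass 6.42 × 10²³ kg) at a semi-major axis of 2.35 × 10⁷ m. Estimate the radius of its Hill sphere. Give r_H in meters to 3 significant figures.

r_H ≈ a (m/3M)^(1/3)
    = (2.35 × 10⁷) × (1.48 × 10¹⁵ / (3 × 6.42 × 10²³))^(1/3)
    = 2.15 × 10⁴ m

2.15 × 10⁴ m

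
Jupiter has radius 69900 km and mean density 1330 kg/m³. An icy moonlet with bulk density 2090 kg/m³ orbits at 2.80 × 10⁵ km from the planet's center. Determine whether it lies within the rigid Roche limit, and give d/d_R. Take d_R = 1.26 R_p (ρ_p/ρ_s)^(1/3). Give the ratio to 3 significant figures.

d_R = 1.26 × (69900 km) × (1330/2090)^(1/3) = 75760 km
d/d_R = (2.80 × 10⁵) / (75760) = 3.70
Since d/d_R > 1, the body is outside the Roche limit.

outside; d/d_R ≈ 3.70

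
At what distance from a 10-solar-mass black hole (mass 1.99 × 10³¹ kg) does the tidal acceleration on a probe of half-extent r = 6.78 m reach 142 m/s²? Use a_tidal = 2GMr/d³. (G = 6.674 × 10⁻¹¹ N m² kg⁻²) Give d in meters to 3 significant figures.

2GMr/d³ = a_tidal  ⇒  d = (2GMr / a_tidal)^(1/3)
d = (2 × 6.674×10⁻¹¹ × (1.99 × 10³¹) × (6.78) / (142))^(1/3)
  = 5.02 × 10⁶ m

5.02 × 10⁶ m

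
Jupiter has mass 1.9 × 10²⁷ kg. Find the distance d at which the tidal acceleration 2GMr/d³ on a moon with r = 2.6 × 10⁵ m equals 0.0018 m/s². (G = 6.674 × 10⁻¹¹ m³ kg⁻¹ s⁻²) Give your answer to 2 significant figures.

3.3 × 10⁸ m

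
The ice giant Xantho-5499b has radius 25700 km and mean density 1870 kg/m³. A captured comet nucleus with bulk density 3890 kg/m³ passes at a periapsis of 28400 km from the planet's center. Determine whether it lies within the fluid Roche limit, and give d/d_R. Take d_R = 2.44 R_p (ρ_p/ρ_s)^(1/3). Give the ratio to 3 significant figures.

d_R = 2.44 × (25700 km) × (1870/3890)^(1/3) = 49120 km
d/d_R = (28400) / (49120) = 0.578
Since d/d_R < 1, the body is inside the Roche limit.

inside; d/d_R ≈ 0.578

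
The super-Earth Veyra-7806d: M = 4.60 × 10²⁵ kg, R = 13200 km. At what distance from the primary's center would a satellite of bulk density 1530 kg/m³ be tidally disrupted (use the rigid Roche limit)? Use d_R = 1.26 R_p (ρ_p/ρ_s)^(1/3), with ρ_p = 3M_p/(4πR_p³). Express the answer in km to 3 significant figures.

24300 km

ρ_p = 3M_p/(4πR_p³) = 3 × (4.60 × 10²⁵) / (4π × (1.32 × 10⁷ m)³) = 4770 kg/m³
d_R = 1.26 × 13200 km × (4770/1530)^(1/3)
    = 24300 km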